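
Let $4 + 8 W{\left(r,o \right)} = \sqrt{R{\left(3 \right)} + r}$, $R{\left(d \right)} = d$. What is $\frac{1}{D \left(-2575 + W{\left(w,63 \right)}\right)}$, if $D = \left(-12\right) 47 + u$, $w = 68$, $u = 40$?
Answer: $\frac{41208}{55612741595} + \frac{2 \sqrt{71}}{55612741595} \approx 7.4128 \cdot 10^{-7}$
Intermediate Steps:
$W{\left(r,o \right)} = - \frac{1}{2} + \frac{\sqrt{3 + r}}{8}$
$D = -524$ ($D = \left(-12\right) 47 + 40 = -564 + 40 = -524$)
$\frac{1}{D \left(-2575 + W{\left(w,63 \right)}\right)} = \frac{1}{\left(-524\right) \left(-2575 - \left(\frac{1}{2} - \frac{\sqrt{3 + 68}}{8}\right)\right)} = - \frac{1}{524 \left(-2575 - \left(\frac{1}{2} - \frac{\sqrt{71}}{8}\right)\right)} = - \frac{1}{524 \left(- \frac{5151}{2} + \frac{\sqrt{71}}{8}\right)}$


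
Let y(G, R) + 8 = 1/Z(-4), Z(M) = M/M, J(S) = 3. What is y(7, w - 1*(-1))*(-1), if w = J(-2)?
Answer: 7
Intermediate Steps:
w = 3
Z(M) = 1
y(G, R) = -7 (y(G, R) = -8 + 1/1 = -8 + 1 = -7)
y(7, w - 1*(-1))*(-1) = -7*(-1) = 7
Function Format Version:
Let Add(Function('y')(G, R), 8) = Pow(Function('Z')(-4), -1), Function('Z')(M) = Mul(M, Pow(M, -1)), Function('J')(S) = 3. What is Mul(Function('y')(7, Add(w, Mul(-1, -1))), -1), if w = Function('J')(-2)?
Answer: 7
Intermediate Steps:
w = 3
Function('Z')(M) = 1
Function('y')(G, R) = -7 (Function('y')(G, R) = Add(-8, Pow(1, -1)) = Add(-8, 1) = -7)
Mul(Function('y')(7, Add(w, Mul(-1, -1))), -1) = Mul(-7, -1) = 7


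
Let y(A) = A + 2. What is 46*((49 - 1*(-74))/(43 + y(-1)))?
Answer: 2829/22 ≈ 128.59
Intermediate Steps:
y(A) = 2 + A
46*((49 - 1*(-74))/(43 + y(-1))) = 46*((49 - 1*(-74))/(43 + (2 - 1))) = 46*((49 + 74)/(43 + 1)) = 46*(123/44) = 2829/22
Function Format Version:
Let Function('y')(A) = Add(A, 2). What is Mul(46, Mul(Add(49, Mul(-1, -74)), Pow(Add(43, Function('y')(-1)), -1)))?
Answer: Rational(2829, 22) ≈ 128.59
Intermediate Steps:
Function('y')(A) = Add(2, A)
Mul(46, Mul(Add(49, Mul(-1, -74)), Pow(Add(43, Function('y')(-1)), -1))) = Mul(46, Mul(Add(49, Mul(-1, -74)), Pow(Add(43, Add(2, -1)), -1))) = Mul(46, Mul(Add(49, 74), Pow(Add(43, 1), -1))) = Mul(46, Mul(123, Pow(44, -1))) = Mul(46, Mul(123, Rational(1, 44))) = Mul(46, Rational(123, 44)) = Rational(2829, 22)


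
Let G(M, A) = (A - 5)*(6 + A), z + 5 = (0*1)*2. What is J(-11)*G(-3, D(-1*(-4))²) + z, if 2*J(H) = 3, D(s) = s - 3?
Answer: -47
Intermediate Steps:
D(s) = -3 + s
J(H) = 3/2 (J(H) = (½)*3 = 3/2)
z = -5 (z = -5 + (0*1)*2 = -5 + 0*2 = -5 + 0 = -5)
G(M, A) = (-5 + A)*(6 + A)
J(-11)*G(-3, D(-1*(-4))²) + z = 3*(-30 + (-3 - 1*(-4))² + ((-3 - 1*(-4))²)²)/2 - 5 = 3*(-30 + (-3 + 4)² + ((-3 + 4)²)²)/2 - 5 = 3*(-30 + 1² + (1²)²)/2 - 5 = 3*(-30 + 1 + 1²)/2 - 5 = 3*(-30 + 1 + 1)/2 - 5 = (3/2)*(-28) - 5 = -42 - 5 = -47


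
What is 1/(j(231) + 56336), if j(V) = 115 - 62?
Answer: 1/56389 ≈ 1.7734e-5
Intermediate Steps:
j(V) = 53
1/(j(231) + 56336) = 1/(53 + 56336) = 1/56389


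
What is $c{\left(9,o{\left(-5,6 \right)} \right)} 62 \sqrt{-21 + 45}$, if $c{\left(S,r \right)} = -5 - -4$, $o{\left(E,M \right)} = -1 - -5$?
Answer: $- 124 \sqrt{6} \approx -303.74$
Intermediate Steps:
$o{\left(E,M \right)} = 4$ ($o{\left(E,M \right)} = -1 + 5 = 4$)
$c{\left(S,r \right)} = -1$ ($c{\left(S,r \right)} = -5 + 4 = -1$)
$c{\left(9,o{\left(-5,6 \right)} \right)} 62 \sqrt{-21 + 45} = \left(-1\right) 62 \sqrt{-21 + 45} = - 62 \sqrt{24} = - 62 \cdot 2 \sqrt{6} = - 124 \sqrt{6}$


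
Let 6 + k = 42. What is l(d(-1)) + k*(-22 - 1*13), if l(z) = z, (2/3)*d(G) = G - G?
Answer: -1260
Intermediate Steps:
d(G) = 0 (d(G) = 3*(G - G)/2 = (3/2)*0 = 0)
k = 36 (k = -6 + 42 = 36)
l(d(-1)) + k*(-22 - 1*13) = 0 + 36*(-22 - 1*13) = 0 + 36*(-22 - 13) = 0 + 36*(-35) = 0 - 1260 = -1260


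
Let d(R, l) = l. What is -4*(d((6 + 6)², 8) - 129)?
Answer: 484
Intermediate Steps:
-4*(d((6 + 6)², 8) - 129) = -4*(8 - 129) = -4*(-121) = 484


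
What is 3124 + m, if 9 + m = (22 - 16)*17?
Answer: 3217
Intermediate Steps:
m = 93 (m = -9 + (22 - 16)*17 = -9 + 6*17 = -9 + 102 = 93)
3124 + m = 3124 + 93 = 3217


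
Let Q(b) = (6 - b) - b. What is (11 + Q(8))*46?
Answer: 46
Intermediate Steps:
Q(b) = 6 - 2*b
(11 + Q(8))*46 = (11 + (6 - 2*8))*46 = (11 + (6 - 16))*46 = (11 - 10)*46 = 1*46 = 46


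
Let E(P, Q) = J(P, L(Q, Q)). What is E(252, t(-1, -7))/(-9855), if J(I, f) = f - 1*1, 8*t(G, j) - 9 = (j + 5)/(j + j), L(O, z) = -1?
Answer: 2/9855 ≈ 0.00020294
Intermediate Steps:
t(G, j) = 9/8 + (5 + j)/(16*j) (t(G, j) = 9/8 + ((j + 5)/(j + j))/8 = 9/8 + ((5 + j)/((2*j)))/8 = 9/8 + ((5 + j)*(1/(2*j)))/8 = 9/8 + ((5 + j)/(2*j))/8 = 9/8 + (5 + j)/(16*j))
J(I, f) = -1 + f (J(I, f) = f - 1 = -1 + f)
E(P, Q) = -2 (E(P, Q) = -1 - 1 = -2)
E(252, t(-1, -7))/(-9855) = -2/(-9855) = -2*(-1/9855) = 2/9855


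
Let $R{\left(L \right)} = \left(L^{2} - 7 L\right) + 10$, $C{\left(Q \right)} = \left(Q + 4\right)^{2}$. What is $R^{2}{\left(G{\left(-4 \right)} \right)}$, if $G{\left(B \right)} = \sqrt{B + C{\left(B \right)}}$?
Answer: $-160 - 168 i \approx -160.0 - 168.0 i$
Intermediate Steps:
$C{\left(Q \right)} = \left(4 + Q\right)^{2}$
$G{\left(B \right)} = \sqrt{B + \left(4 + B\right)^{2}}$
$R{\left(L \right)} = 10 + L^{2} - 7 L$
$R^{2}{\left(G{\left(-4 \right)} \right)} = \left(10 + \left(\sqrt{-4 + \left(4 - 4\right)^{2}}\right)^{2} - 7 \sqrt{-4 + \left(4 - 4\right)^{2}}\right)^{2} = \left(10 + \left(\sqrt{-4 + 0^{2}}\right)^{2} - 7 \sqrt{-4 + 0^{2}}\right)^{2} = \left(10 + \left(\sqrt{-4 + 0}\right)^{2} - 7 \sqrt{-4 + 0}\right)^{2} = \left(10 + \left(\sqrt{-4}\right)^{2} - 7 \sqrt{-4}\right)^{2} = \left(10 + \left(2 i\right)^{2} - 7 \cdot 2 i\right)^{2} = \left(10 - 4 - 14 i\right)^{2} = \left(6 - 14 i\right)^{2}$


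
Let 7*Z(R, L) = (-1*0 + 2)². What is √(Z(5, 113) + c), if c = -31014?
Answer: I*√1519658/7 ≈ 176.11*I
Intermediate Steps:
Z(R, L) = 4/7 (Z(R, L) = (-1*0 + 2)²/7 = (0 + 2)²/7 = (⅐)*2² = (⅐)*4 = 4/7)
√(Z(5, 113) + c) = √(4/7 - 31014) = √(-217094/7) = I*√1519658/7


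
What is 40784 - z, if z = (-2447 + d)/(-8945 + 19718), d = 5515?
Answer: 439362964/10773 ≈ 40784.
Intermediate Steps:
z = 3068/10773 (z = (-2447 + 5515)/(-8945 + 19718) = 3068/10773 ≈ 0.28479)
40784 - z = 40784 - 1*3068/10773 = 40784 - 3068/10773 = 439362964/10773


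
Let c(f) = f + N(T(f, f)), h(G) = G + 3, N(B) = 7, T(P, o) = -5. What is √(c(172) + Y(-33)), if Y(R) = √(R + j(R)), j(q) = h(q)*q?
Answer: √(179 + √957) ≈ 14.489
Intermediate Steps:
h(G) = 3 + G
j(q) = q*(3 + q) (j(q) = (3 + q)*q = q*(3 + q))
Y(R) = √(R + R*(3 + R))
c(f) = 7 + f (c(f) = f + 7 = 7 + f)
√(c(172) + Y(-33)) = √((7 + 172) + √(-33*(4 - 33))) = √(179 + √(-33*(-29))) = √(179 + √957)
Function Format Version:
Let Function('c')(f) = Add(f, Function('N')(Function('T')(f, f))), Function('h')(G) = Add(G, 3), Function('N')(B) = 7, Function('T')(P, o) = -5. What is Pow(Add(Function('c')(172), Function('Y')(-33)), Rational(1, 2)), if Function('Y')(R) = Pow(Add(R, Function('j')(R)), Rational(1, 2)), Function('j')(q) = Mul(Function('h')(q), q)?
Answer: Pow(Add(179, Pow(957, Rational(1, 2))), Rational(1, 2)) ≈ 14.489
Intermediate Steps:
Function('h')(G) = Add(3, G)
Function('j')(q) = Mul(q, Add(3, q)) (Function('j')(q) = Mul(Add(3, q), q) = Mul(q, Add(3, q)))
Function('Y')(R) = Pow(Add(R, Mul(R, Add(3, R))), Rational(1, 2))
Function('c')(f) = Add(7, f) (Function('c')(f) = Add(f, 7) = Add(7, f))
Pow(Add(Function('c')(172), Function('Y')(-33)), Rational(1, 2)) = Pow(Add(Add(7, 172), Pow(Mul(-33, Add(4, -33)), Rational(1, 2))), Rational(1, 2)) = Pow(Add(179, Pow(Mul(-33, -29), Rational(1, 2))), Rational(1, 2)) = Pow(Add(179, Pow(957, Rational(1, 2))), Rational(1, 2))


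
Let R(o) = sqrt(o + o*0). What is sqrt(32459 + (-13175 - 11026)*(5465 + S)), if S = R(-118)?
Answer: sqrt(-132226006 - 24201*I*sqrt(118)) ≈ 11.4 - 11499.0*I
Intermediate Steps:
R(o) = sqrt(o) (R(o) = sqrt(o + 0) = sqrt(o))
S = I*sqrt(118) (S = sqrt(-118) = I*sqrt(118) ≈ 10.863*I)
sqrt(32459 + (-13175 - 11026)*(5465 + S)) = sqrt(32459 + (-13175 - 11026)*(5465 + I*sqrt(118))) = sqrt(32459 - 24201*(5465 + I*sqrt(118))) = sqrt(32459 + (-132258465 - 24201*I*sqrt(118))) = sqrt(-132226006 - 24201*I*sqrt(118))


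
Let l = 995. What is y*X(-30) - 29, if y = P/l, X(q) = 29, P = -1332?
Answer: -67483/995 ≈ -67.822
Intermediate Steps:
y = -1332/995 ≈ -1.3387
y*X(-30) - 29 = -1332/995*29 - 29 = -38628/995 - 29 = -67483/995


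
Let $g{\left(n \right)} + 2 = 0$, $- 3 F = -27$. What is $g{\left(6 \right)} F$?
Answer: $-18$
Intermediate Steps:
$F = 9$ ($F = \left(- \frac{1}{3}\right) \left(-27\right) = 9$)
$g{\left(n \right)} = -2$ ($g{\left(n \right)} = -2 + 0 = -2$)
$g{\left(6 \right)} F = \left(-2\right) 9 = -18$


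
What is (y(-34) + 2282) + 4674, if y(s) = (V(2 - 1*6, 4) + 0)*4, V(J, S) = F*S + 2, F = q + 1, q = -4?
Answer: 6916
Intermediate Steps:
F = -3 (F = -4 + 1 = -3)
V(J, S) = 2 - 3*S (V(J, S) = -3*S + 2 = 2 - 3*S)
y(s) = -40 (y(s) = ((2 - 3*4) + 0)*4 = ((2 - 12) + 0)*4 = (-10 + 0)*4 = -10*4 = -40)
(y(-34) + 2282) + 4674 = (-40 + 2282) + 4674 = 2242 + 4674 = 6916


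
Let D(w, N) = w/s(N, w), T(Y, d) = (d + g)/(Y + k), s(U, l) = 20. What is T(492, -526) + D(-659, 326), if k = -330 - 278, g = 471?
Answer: -4709/145 ≈ -32.476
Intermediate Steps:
k = -608
T(Y, d) = (471 + d)/(-608 + Y) (T(Y, d) = (d + 471)/(Y - 608) = (471 + d)/(-608 + Y))
D(w, N) = w/20
T(492, -526) + D(-659, 326) = (471 - 526)/(-608 + 492) + (1/20)*(-659) = -55/(-116) - 659/20 = -1/116*(-55) - 659/20 = 55/116 - 659/20 = -4709/145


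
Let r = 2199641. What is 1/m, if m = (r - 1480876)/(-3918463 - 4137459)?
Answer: -8055922/718765 ≈ -11.208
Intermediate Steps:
m = -718765/8055922 (m = (2199641 - 1480876)/(-3918463 - 4137459) = 718765/(-8055922) = 718765*(-1/8055922) = -718765/8055922 ≈ -0.089222)
1/m = 1/(-718765/8055922) = -8055922/718765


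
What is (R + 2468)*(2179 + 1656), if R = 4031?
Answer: 24923665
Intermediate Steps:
(R + 2468)*(2179 + 1656) = (4031 + 2468)*(2179 + 1656) = 6499*3835 = 24923665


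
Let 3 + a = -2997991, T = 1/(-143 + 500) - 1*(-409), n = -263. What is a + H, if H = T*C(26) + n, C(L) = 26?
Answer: -1066581385/357 ≈ -2.9876e+6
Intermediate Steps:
T = 146014/357 (T = 1/357 + 409 = 146014/357 ≈ 409.00)
a = -2997994 (a = -3 - 2997991 = -2997994)
H = 3702473/357 (H = (146014/357)*26 - 263 = 3796364/357 - 263 = 3702473/357 ≈ 10371.)
a + H = -2997994 + 3702473/357 = -1066581385/357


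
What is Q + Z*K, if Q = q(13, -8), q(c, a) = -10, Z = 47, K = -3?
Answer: -151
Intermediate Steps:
Q = -10
Q + Z*K = -10 + 47*(-3) = -10 - 141 = -151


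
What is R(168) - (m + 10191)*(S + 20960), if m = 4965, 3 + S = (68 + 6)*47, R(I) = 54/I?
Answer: -10369432071/28 ≈ -3.7034e+8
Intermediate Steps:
S = 3475 (S = -3 + (68 + 6)*47 = -3 + 74*47 = -3 + 3478 = 3475)
R(168) - (m + 10191)*(S + 20960) = 54/168 - (4965 + 10191)*(3475 + 20960) = 54*(1/168) - 15156*24435 = 9/28 - 1*370336860 = 9/28 - 370336860 = -10369432071/28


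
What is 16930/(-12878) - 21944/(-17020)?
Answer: -694221/27397945 ≈ -0.025338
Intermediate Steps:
16930/(-12878) - 21944/(-17020) = 16930*(-1/12878) - 21944*(-1/17020) = -8465/6439 + 5486/4255 = -694221/27397945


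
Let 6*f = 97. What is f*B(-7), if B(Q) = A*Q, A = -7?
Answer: 4753/6 ≈ 792.17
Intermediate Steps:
B(Q) = -7*Q
f = 97/6 (f = (⅙)*97 = 97/6 ≈ 16.167)
f*B(-7) = 97*(-7*(-7))/6 = (97/6)*49 = 4753/6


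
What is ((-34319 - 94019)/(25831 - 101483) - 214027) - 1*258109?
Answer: -17858952167/37826 ≈ -4.7213e+5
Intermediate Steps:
((-34319 - 94019)/(25831 - 101483) - 214027) - 1*258109 = (-128338/(-75652) - 214027) - 258109 = (-128338*(-1/75652) - 214027) - 258109 = (64169/37826 - 214027) - 258109 = -8095721133/37826 - 258109 = -17858952167/37826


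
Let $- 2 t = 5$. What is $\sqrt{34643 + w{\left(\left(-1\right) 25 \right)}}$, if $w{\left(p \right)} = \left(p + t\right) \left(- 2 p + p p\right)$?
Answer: $\frac{\sqrt{64322}}{2} \approx 126.81$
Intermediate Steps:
$t = - \frac{5}{2}$ ($t = \left(- \frac{1}{2}\right) 5 = - \frac{5}{2} \approx -2.5$)
$w{\left(p \right)} = \left(- \frac{5}{2} + p\right) \left(p^{2} - 2 p\right)$ ($w{\left(p \right)} = \left(p - \frac{5}{2}\right) \left(- 2 p + p p\right) = \left(- \frac{5}{2} + p\right) \left(- 2 p + p^{2}\right) = \left(- \frac{5}{2} + p\right) \left(p^{2} - 2 p\right)$)
$\sqrt{34643 + w{\left(\left(-1\right) 25 \right)}} = \sqrt{34643 + \frac{\left(-1\right) 25 \left(10 - 9 \left(\left(-1\right) 25\right) + 2 \left(\left(-1\right) 25\right)^{2}\right)}{2}} = \sqrt{34643 + \frac{1}{2} \left(-25\right) \left(10 - -225 + 2 \left(-25\right)^{2}\right)} = \sqrt{34643 + \frac{1}{2} \left(-25\right) \left(10 + 225 + 2 \cdot 625\right)} = \sqrt{34643 + \frac{1}{2} \left(-25\right) \left(10 + 225 + 1250\right)} = \sqrt{34643 + \frac{1}{2} \left(-25\right) 1485} = \sqrt{34643 - \frac{37125}{2}} = \sqrt{\frac{32161}{2}} = \frac{\sqrt{64322}}{2}$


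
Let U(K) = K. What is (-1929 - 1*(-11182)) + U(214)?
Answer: 9467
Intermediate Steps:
(-1929 - 1*(-11182)) + U(214) = (-1929 - 1*(-11182)) + 214 = (-1929 + 11182) + 214 = 9253 + 214 = 9467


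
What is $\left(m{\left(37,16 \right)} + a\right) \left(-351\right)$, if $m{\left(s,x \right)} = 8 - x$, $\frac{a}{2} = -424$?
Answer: $300456$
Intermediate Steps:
$a = -848$ ($a = 2 \left(-424\right) = -848$)
$\left(m{\left(37,16 \right)} + a\right) \left(-351\right) = \left(\left(8 - 16\right) - 848\right) \left(-351\right) = \left(-8 - 848\right) \left(-351\right) = \left(-856\right) \left(-351\right) = 300456$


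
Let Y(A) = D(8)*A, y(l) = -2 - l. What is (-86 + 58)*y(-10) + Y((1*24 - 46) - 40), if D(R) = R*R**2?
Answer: -31968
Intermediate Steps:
D(R) = R**3
Y(A) = 512*A (Y(A) = 8**3*A = 512*A)
(-86 + 58)*y(-10) + Y((1*24 - 46) - 40) = (-86 + 58)*(-2 - 1*(-10)) + 512*((1*24 - 46) - 40) = -28*(-2 + 10) + 512*((24 - 46) - 40) = -28*8 + 512*(-22 - 40) = -224 + 512*(-62) = -224 - 31744 = -31968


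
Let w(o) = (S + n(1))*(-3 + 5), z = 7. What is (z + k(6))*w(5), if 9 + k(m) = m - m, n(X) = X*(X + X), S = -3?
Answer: 4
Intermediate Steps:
n(X) = 2*X² (n(X) = X*(2*X) = 2*X²)
w(o) = -2 (w(o) = (-3 + 2*1²)*(-3 + 5) = (-3 + 2*1)*2 = (-3 + 2)*2 = -1*2 = -2)
k(m) = -9 (k(m) = -9 + (m - m) = -9 + 0 = -9)
(z + k(6))*w(5) = (7 - 9)*(-2) = -2*(-2) = 4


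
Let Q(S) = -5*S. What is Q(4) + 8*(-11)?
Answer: -108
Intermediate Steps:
Q(4) + 8*(-11) = -5*4 + 8*(-11) = -20 - 88 = -108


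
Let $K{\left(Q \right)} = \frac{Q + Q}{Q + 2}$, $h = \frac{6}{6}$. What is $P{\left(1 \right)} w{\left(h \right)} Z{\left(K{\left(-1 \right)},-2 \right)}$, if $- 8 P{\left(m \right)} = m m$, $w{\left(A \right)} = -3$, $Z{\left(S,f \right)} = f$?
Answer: $- \frac{3}{4} \approx -0.75$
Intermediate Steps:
$h = 1$ ($h = 6 \cdot \frac{1}{6} = 1$)
$K{\left(Q \right)} = \frac{2 Q}{2 + Q}$
$P{\left(m \right)} = - \frac{m^{2}}{8}$ ($P{\left(m \right)} = - \frac{m m}{8} = - \frac{m^{2}}{8}$)
$P{\left(1 \right)} w{\left(h \right)} Z{\left(K{\left(-1 \right)},-2 \right)} = - \frac{1^{2}}{8} \left(-3\right) \left(-2\right) = \left(- \frac{1}{8}\right) 1 \left(-3\right) \left(-2\right) = \left(- \frac{1}{8}\right) \left(-3\right) \left(-2\right) = \frac{3}{8} \left(-2\right) = - \frac{3}{4}$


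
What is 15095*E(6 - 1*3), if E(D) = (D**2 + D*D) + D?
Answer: 316995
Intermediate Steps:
E(D) = D + 2*D**2 (E(D) = (D**2 + D**2) + D = 2*D**2 + D = D + 2*D**2)
15095*E(6 - 1*3) = 15095*((6 - 1*3)*(1 + 2*(6 - 1*3))) = 15095*((6 - 3)*(1 + 2*(6 - 3))) = 15095*(3*(1 + 2*3)) = 15095*(3*(1 + 6)) = 15095*(3*7) = 15095*21 = 316995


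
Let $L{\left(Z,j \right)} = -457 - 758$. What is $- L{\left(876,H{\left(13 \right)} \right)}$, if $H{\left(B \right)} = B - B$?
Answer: $1215$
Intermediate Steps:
$H{\left(B \right)} = 0$
$L{\left(Z,j \right)} = -1215$
$- L{\left(876,H{\left(13 \right)} \right)} = \left(-1\right) \left(-1215\right) = 1215$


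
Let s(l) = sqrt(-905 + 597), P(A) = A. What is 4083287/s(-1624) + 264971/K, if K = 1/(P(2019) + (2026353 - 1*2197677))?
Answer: -44860915155 - 4083287*I*sqrt(77)/154 ≈ -4.4861e+10 - 2.3267e+5*I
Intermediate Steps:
K = -1/169305 (K = 1/(2019 + (2026353 - 1*2197677)) = 1/(2019 + (2026353 - 2197677)) = 1/(2019 - 171324) = 1/(-169305) = -1/169305 ≈ -5.9065e-6)
s(l) = 2*I*sqrt(77) (s(l) = sqrt(-308) = 2*I*sqrt(77))
4083287/s(-1624) + 264971/K = 4083287/((2*I*sqrt(77))) + 264971/(-1/169305) = 4083287*(-I*sqrt(77)/154) + 264971*(-169305) = -4083287*I*sqrt(77)/154 - 44860915155 = -44860915155 - 4083287*I*sqrt(77)/154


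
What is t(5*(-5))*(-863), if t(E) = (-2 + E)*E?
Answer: -582525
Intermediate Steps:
t(E) = E*(-2 + E)
t(5*(-5))*(-863) = ((5*(-5))*(-2 + 5*(-5)))*(-863) = -25*(-2 - 25)*(-863) = -25*(-27)*(-863) = 675*(-863) = -582525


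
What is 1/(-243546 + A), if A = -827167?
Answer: -1/1070713 ≈ -9.3396e-7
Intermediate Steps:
1/(-243546 + A) = 1/(-243546 - 827167) = 1/(-1070713) = -1/1070713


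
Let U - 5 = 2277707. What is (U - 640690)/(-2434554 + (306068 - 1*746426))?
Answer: -272837/479152 ≈ -0.56942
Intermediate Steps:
U = 2277712 (U = 5 + 2277707 = 2277712)
(U - 640690)/(-2434554 + (306068 - 1*746426)) = (2277712 - 640690)/(-2434554 + (306068 - 1*746426)) = 1637022/(-2434554 + (306068 - 746426)) = 1637022/(-2434554 - 440358) = 1637022/(-2874912) = 1637022*(-1/2874912) = -272837/479152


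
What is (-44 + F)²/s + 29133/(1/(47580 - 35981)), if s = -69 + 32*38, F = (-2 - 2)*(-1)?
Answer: 387586977649/1147 ≈ 3.3791e+8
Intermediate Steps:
F = 4 (F = -4*(-1) = 4)
s = 1147 (s = -69 + 1216 = 1147)
(-44 + F)²/s + 29133/(1/(47580 - 35981)) = (-44 + 4)²/1147 + 29133/(1/(47580 - 35981)) = (-40)²*(1/1147) + 29133/(1/11599) = 1600*(1/1147) + 29133/(1/11599) = 1600/1147 + 29133*11599 = 1600/1147 + 337913667 = 387586977649/1147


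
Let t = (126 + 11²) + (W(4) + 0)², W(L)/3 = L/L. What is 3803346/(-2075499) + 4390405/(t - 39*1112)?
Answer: -1030694559983/9942101432 ≈ -103.67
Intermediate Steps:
W(L) = 3 (W(L) = 3*(L/L) = 3*1 = 3)
t = 256 (t = (126 + 11²) + (3 + 0)² = (126 + 121) + 3² = 247 + 9 = 256)
3803346/(-2075499) + 4390405/(t - 39*1112) = 3803346/(-2075499) + 4390405/(256 - 39*1112) = 3803346*(-1/2075499) + 4390405/(256 - 43368) = -422594/230611 + 4390405/(-43112) = -422594/230611 + 4390405*(-1/43112) = -422594/230611 - 4390405/43112 = -1030694559983/9942101432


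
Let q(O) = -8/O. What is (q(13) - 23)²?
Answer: 94249/169 ≈ 557.69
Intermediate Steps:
(q(13) - 23)² = (-8/13 - 23)² = (-307/13)² = 94249/169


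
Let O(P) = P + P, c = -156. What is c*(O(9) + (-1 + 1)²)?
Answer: -2808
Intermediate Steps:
O(P) = 2*P
c*(O(9) + (-1 + 1)²) = -156*(2*9 + (-1 + 1)²) = -156*(18 + 0²) = -156*(18 + 0) = -156*18 = -2808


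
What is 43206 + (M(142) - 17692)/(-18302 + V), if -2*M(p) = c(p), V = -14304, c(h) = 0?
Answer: 704396264/16303 ≈ 43207.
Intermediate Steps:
M(p) = 0 (M(p) = -½*0 = 0)
43206 + (M(142) - 17692)/(-18302 + V) = 43206 + (0 - 17692)/(-18302 - 14304) = 43206 - 17692/(-32606) = 43206 - 17692*(-1/32606) = 43206 + 8846/16303 = 704396264/16303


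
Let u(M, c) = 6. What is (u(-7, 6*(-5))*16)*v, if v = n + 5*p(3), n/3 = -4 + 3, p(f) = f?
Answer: 1152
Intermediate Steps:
n = -3 (n = 3*(-4 + 3) = 3*(-1) = -3)
v = 12 (v = -3 + 5*3 = -3 + 15 = 12)
(u(-7, 6*(-5))*16)*v = (6*16)*12 = 96*12 = 1152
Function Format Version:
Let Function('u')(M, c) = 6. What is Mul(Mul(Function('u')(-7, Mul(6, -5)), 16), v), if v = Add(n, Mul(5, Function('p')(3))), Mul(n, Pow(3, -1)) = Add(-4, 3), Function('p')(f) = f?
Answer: 1152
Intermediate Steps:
n = -3 (n = Mul(3, Add(-4, 3)) = Mul(3, -1) = -3)
v = 12 (v = Add(-3, Mul(5, 3)) = Add(-3, 15) = 12)
Mul(Mul(Function('u')(-7, Mul(6, -5)), 16), v) = Mul(Mul(6, 16), 12) = Mul(96, 12) = 1152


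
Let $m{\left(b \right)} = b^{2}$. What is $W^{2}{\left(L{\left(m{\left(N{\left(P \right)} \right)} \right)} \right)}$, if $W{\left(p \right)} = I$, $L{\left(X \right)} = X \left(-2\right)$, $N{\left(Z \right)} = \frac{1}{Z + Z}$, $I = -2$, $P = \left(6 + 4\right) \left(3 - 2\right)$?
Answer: $4$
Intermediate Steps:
$P = 10$ ($P = 10 \cdot 1 = 10$)
$N{\left(Z \right)} = \frac{1}{2 Z}$
$L{\left(X \right)} = - 2 X$
$W{\left(p \right)} = -2$
$W^{2}{\left(L{\left(m{\left(N{\left(P \right)} \right)} \right)} \right)} = \left(-2\right)^{2} = 4$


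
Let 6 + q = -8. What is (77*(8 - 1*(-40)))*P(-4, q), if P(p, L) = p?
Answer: -14784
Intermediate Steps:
q = -14 (q = -6 - 8 = -14)
(77*(8 - 1*(-40)))*P(-4, q) = (77*(8 - 1*(-40)))*(-4) = (77*(8 + 40))*(-4) = (77*48)*(-4) = 3696*(-4) = -14784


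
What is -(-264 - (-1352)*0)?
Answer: 264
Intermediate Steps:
-(-264 - (-1352)*0) = -(-264 - 52*0) = -(-264 + 0) = -1*(-264) = 264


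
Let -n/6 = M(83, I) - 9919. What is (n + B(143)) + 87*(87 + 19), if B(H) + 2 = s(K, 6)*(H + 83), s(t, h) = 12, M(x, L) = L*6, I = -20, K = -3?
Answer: 72166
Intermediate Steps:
M(x, L) = 6*L
n = 60234 (n = -6*(6*(-20) - 9919) = -6*(-120 - 9919) = -6*(-10039) = 60234)
B(H) = 994 + 12*H (B(H) = -2 + 12*(H + 83) = -2 + 12*(83 + H) = -2 + (996 + 12*H) = 994 + 12*H)
(n + B(143)) + 87*(87 + 19) = (60234 + (994 + 12*143)) + 87*(87 + 19) = (60234 + (994 + 1716)) + 87*106 = (60234 + 2710) + 9222 = 62944 + 9222 = 72166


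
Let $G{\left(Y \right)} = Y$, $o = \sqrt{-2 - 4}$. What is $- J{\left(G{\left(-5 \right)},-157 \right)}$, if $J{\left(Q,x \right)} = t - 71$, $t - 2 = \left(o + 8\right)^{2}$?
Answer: $11 - 16 i \sqrt{6} \approx 11.0 - 39.192 i$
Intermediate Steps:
$o = i \sqrt{6}$ ($o = \sqrt{-6} = i \sqrt{6} \approx 2.4495 i$)
$t = 2 + \left(8 + i \sqrt{6}\right)^{2}$ ($t = 2 + \left(i \sqrt{6} + 8\right)^{2} = 2 + \left(8 + i \sqrt{6}\right)^{2} \approx 60.0 + 39.192 i$)
$J{\left(Q,x \right)} = -11 + 16 i \sqrt{6}$ ($J{\left(Q,x \right)} = \left(60 + 16 i \sqrt{6}\right) - 71 = -11 + 16 i \sqrt{6}$)
$- J{\left(G{\left(-5 \right)},-157 \right)} = - (-11 + 16 i \sqrt{6}) = 11 - 16 i \sqrt{6}$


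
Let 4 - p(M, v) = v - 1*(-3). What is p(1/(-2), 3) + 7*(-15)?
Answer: -107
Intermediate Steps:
p(M, v) = 1 - v (p(M, v) = 4 - (v - 1*(-3)) = 4 - (v + 3) = 4 - (3 + v) = 4 + (-3 - v) = 1 - v)
p(1/(-2), 3) + 7*(-15) = (1 - 1*3) + 7*(-15) = (1 - 3) - 105 = -2 - 105 = -107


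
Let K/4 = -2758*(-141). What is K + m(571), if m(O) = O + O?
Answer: 1556654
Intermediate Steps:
m(O) = 2*O
K = 1555512 (K = 4*(-2758*(-141)) = 4*388878 = 1555512)
K + m(571) = 1555512 + 2*571 = 1555512 + 1142 = 1556654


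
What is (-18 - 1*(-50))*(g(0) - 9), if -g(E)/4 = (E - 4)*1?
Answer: 224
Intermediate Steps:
g(E) = 16 - 4*E (g(E) = -4*(E - 4) = -4*(-4 + E) = 16 - 4*E)
(-18 - 1*(-50))*(g(0) - 9) = (-18 - 1*(-50))*((16 - 4*0) - 9) = (-18 + 50)*((16 + 0) - 9) = 32*(16 - 9) = 32*7 = 224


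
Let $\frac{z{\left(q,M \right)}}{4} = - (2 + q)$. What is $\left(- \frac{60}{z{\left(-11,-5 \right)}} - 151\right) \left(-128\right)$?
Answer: $\frac{58624}{3} \approx 19541.0$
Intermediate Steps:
$z{\left(q,M \right)} = -8 - 4 q$ ($z{\left(q,M \right)} = 4 \left(- (2 + q)\right) = 4 \left(-2 - q\right) = -8 - 4 q$)
$\left(- \frac{60}{z{\left(-11,-5 \right)}} - 151\right) \left(-128\right) = \left(- \frac{60}{-8 - -44} - 151\right) \left(-128\right) = \left(- \frac{60}{-8 + 44} - 151\right) \left(-128\right) = \left(- \frac{60}{36} - 151\right) \left(-128\right) = \left(\left(-60\right) \frac{1}{36} - 151\right) \left(-128\right) = \left(- \frac{5}{3} - 151\right) \left(-128\right) = \left(- \frac{458}{3}\right) \left(-128\right) = \frac{58624}{3}$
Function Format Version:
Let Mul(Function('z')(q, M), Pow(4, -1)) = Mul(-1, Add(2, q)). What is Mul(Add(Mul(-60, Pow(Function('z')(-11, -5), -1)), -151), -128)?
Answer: Rational(58624, 3) ≈ 19541.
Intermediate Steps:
Function('z')(q, M) = Add(-8, Mul(-4, q)) (Function('z')(q, M) = Mul(4, Mul(-1, Add(2, q))) = Mul(4, Add(-2, Mul(-1, q))) = Add(-8, Mul(-4, q)))
Mul(Add(Mul(-60, Pow(Function('z')(-11, -5), -1)), -151), -128) = Mul(Add(Mul(-60, Pow(Add(-8, Mul(-4, -11)), -1)), -151), -128) = Mul(Add(Mul(-60, Pow(Add(-8, 44), -1)), -151), -128) = Mul(Add(Mul(-60, Pow(36, -1)), -151), -128) = Mul(Add(Mul(-60, Rational(1, 36)), -151), -128) = Mul(Add(Rational(-5, 3), -151), -128) = Mul(Rational(-458, 3), -128) = Rational(58624, 3)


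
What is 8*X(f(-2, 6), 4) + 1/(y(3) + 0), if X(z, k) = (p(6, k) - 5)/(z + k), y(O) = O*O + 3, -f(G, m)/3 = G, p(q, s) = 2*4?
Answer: 149/60 ≈ 2.4833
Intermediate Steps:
p(q, s) = 8
f(G, m) = -3*G
y(O) = 3 + O² (y(O) = O² + 3 = 3 + O²)
X(z, k) = 3/(k + z) (X(z, k) = (8 - 5)/(z + k) = 3/(k + z))
8*X(f(-2, 6), 4) + 1/(y(3) + 0) = 8*(3/(4 - 3*(-2))) + 1/((3 + 3²) + 0) = 8*(3/(4 + 6)) + 1/((3 + 9) + 0) = 8*(3/10) + 1/(12 + 0) = 8*(3*(⅒)) + 1/12 = 8*(3/10) + 1/12 = 12/5 + 1/12 = 149/60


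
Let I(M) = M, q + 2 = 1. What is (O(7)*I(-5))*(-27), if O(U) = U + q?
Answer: 810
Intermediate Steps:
q = -1 (q = -2 + 1 = -1)
O(U) = -1 + U (O(U) = U - 1 = -1 + U)
(O(7)*I(-5))*(-27) = ((-1 + 7)*(-5))*(-27) = (6*(-5))*(-27) = -30*(-27) = 810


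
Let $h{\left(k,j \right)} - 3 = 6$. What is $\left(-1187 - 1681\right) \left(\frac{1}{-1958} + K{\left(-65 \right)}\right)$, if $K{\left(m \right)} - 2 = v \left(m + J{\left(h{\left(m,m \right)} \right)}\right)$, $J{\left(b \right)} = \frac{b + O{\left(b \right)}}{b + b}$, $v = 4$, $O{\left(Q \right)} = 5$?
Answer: $\frac{2147013958}{2937} \approx 7.3102 \cdot 10^{5}$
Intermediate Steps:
$h{\left(k,j \right)} = 9$ ($h{\left(k,j \right)} = 3 + 6 = 9$)
$J{\left(b \right)} = \frac{5 + b}{2 b}$ ($J{\left(b \right)} = \frac{b + 5}{b + b} = \frac{5 + b}{2 b}$)
$K{\left(m \right)} = \frac{46}{9} + 4 m$ ($K{\left(m \right)} = 2 + 4 \left(m + \frac{5 + 9}{2 \cdot 9}\right) = 2 + 4 \left(m + \frac{1}{2} \cdot \frac{1}{9} \cdot 14\right) = 2 + 4 \left(m + \frac{7}{9}\right) = 2 + 4 \left(\frac{7}{9} + m\right) = 2 + \left(\frac{28}{9} + 4 m\right) = \frac{46}{9} + 4 m$)
$\left(-1187 - 1681\right) \left(\frac{1}{-1958} + K{\left(-65 \right)}\right) = \left(-1187 - 1681\right) \left(\frac{1}{-1958} + \left(\frac{46}{9} + 4 \left(-65\right)\right)\right) = - 2868 \left(- \frac{1}{1958} + \left(\frac{46}{9} - 260\right)\right) = - 2868 \left(- \frac{1}{1958} - \frac{2294}{9}\right) = \left(-2868\right) \left(- \frac{4491661}{17622}\right) = \frac{2147013958}{2937}$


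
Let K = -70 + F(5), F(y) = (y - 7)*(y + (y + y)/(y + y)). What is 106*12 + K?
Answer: 1190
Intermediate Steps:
F(y) = (1 + y)*(-7 + y) (F(y) = (-7 + y)*(y + (2*y)/((2*y))) = (-7 + y)*(y + (2*y)*(1/(2*y))) = (-7 + y)*(y + 1) = (-7 + y)*(1 + y) = (1 + y)*(-7 + y))
K = -82 (K = -70 + (-7 + 5² - 6*5) = -70 + (-7 + 25 - 30) = -70 - 12 = -82)
106*12 + K = 106*12 - 82 = 1272 - 82 = 1190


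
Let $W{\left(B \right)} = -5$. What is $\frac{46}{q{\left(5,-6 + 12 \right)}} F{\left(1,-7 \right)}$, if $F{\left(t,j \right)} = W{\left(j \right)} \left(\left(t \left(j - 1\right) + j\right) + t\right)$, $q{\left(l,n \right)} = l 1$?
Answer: $644$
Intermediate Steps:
$q{\left(l,n \right)} = l$
$F{\left(t,j \right)} = - 5 j - 5 t - 5 t \left(-1 + j\right)$ ($F{\left(t,j \right)} = - 5 \left(\left(t \left(j - 1\right) + j\right) + t\right) = - 5 \left(\left(t \left(-1 + j\right) + j\right) + t\right) = - 5 \left(\left(j + t \left(-1 + j\right)\right) + t\right) = - 5 \left(j + t + t \left(-1 + j\right)\right) = - 5 j - 5 t - 5 t \left(-1 + j\right)$)
$\frac{46}{q{\left(5,-6 + 12 \right)}} F{\left(1,-7 \right)} = \frac{46}{5} \left(\left(-5\right) \left(-7\right) \left(1 + 1\right)\right) = 46 \cdot \frac{1}{5} \left(\left(-5\right) \left(-7\right) 2\right) = \frac{46}{5} \cdot 70 = 644$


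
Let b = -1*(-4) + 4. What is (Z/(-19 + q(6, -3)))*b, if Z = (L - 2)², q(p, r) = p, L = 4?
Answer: -32/13 ≈ -2.4615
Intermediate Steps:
Z = 4 (Z = (4 - 2)² = 2² = 4)
b = 8 (b = 4 + 4 = 8)
(Z/(-19 + q(6, -3)))*b = (4/(-19 + 6))*8 = (4/(-13))*8 = -1/13*4*8 = -4/13*8 = -32/13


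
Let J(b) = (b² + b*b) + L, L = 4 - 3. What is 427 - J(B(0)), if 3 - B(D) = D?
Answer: 408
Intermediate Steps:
B(D) = 3 - D
L = 1
J(b) = 1 + 2*b² (J(b) = (b² + b*b) + 1 = (b² + b²) + 1 = 2*b² + 1 = 1 + 2*b²)
427 - J(B(0)) = 427 - (1 + 2*(3 - 1*0)²) = 427 - (1 + 2*(3 + 0)²) = 427 - (1 + 2*3²) = 427 - (1 + 2*9) = 427 - (1 + 18) = 427 - 1*19 = 427 - 19 = 408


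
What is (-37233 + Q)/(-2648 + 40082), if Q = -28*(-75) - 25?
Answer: -17579/18717 ≈ -0.93920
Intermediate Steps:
Q = 2075 (Q = 2100 - 25 = 2075)
(-37233 + Q)/(-2648 + 40082) = (-37233 + 2075)/(-2648 + 40082) = -35158/37434 = -35158*1/37434 = -17579/18717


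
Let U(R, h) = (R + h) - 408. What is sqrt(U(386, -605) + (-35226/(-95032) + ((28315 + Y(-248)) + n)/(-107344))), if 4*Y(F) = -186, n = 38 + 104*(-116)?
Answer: I*sqrt(254783262325789410626)/637569688 ≈ 25.036*I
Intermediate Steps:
U(R, h) = -408 + R + h
n = -12026 (n = 38 - 12064 = -12026)
Y(F) = -93/2 (Y(F) = (1/4)*(-186) = -93/2)
sqrt(U(386, -605) + (-35226/(-95032) + ((28315 + Y(-248)) + n)/(-107344))) = sqrt((-408 + 386 - 605) + (-35226/(-95032) + ((28315 - 93/2) - 12026)/(-107344))) = sqrt(-627 + (-35226*(-1/95032) + (56537/2 - 12026)*(-1/107344))) = sqrt(-627 + (17613/47516 + (32485/2)*(-1/107344))) = sqrt(-627 + (17613/47516 - 32485/214688)) = sqrt(-627 + 559435621/2550278752) = sqrt(-1598465341883/2550278752) = I*sqrt(254783262325789410626)/637569688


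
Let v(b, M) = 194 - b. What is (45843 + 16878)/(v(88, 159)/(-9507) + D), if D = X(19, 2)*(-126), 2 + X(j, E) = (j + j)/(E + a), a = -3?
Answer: 596288547/47915174 ≈ 12.445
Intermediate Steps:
X(j, E) = -2 + 2*j/(-3 + E) (X(j, E) = -2 + (j + j)/(E - 3) = -2 + (2*j)/(-3 + E) = -2 + 2*j/(-3 + E))
D = 5040 (D = (2*(3 + 19 - 1*2)/(-3 + 2))*(-126) = (2*(3 + 19 - 2)/(-1))*(-126) = (2*(-1)*20)*(-126) = -40*(-126) = 5040)
(45843 + 16878)/(v(88, 159)/(-9507) + D) = (45843 + 16878)/((194 - 1*88)/(-9507) + 5040) = 62721/((194 - 88)*(-1/9507) + 5040) = 62721/(106*(-1/9507) + 5040) = 62721/(-106/9507 + 5040) = 62721/(47915174/9507) = 62721*(9507/47915174) = 596288547/47915174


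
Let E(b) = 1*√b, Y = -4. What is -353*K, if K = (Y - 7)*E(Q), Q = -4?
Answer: 7766*I ≈ 7766.0*I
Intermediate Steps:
E(b) = √b
K = -22*I (K = (-4 - 7)*√(-4) = -22*I ≈ -22.0*I)
-353*K = -(-7766)*I = 7766*I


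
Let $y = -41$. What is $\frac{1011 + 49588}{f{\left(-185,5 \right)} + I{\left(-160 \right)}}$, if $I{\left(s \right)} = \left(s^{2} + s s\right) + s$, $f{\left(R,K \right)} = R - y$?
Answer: $\frac{50599}{50896} \approx 0.99416$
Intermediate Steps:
$f{\left(R,K \right)} = 41 + R$ ($f{\left(R,K \right)} = R - -41 = R + 41 = 41 + R$)
$I{\left(s \right)} = s + 2 s^{2}$ ($I{\left(s \right)} = \left(s^{2} + s^{2}\right) + s = 2 s^{2} + s = s + 2 s^{2}$)
$\frac{1011 + 49588}{f{\left(-185,5 \right)} + I{\left(-160 \right)}} = \frac{1011 + 49588}{\left(41 - 185\right) - 160 \left(1 + 2 \left(-160\right)\right)} = \frac{50599}{-144 - 160 \left(1 - 320\right)} = \frac{50599}{-144 - -51040} = \frac{50599}{-144 + 51040} = \frac{50599}{50896}$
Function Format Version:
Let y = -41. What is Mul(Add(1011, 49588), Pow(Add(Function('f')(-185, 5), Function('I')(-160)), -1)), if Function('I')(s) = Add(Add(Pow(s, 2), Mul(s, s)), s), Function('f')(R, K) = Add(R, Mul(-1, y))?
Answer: Rational(50599, 50896) ≈ 0.99416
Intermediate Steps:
Function('f')(R, K) = Add(41, R) (Function('f')(R, K) = Add(R, Mul(-1, -41)) = Add(R, 41) = Add(41, R))
Function('I')(s) = Add(s, Mul(2, Pow(s, 2))) (Function('I')(s) = Add(Add(Pow(s, 2), Pow(s, 2)), s) = Add(Mul(2, Pow(s, 2)), s) = Add(s, Mul(2, Pow(s, 2))))
Mul(Add(1011, 49588), Pow(Add(Function('f')(-185, 5), Function('I')(-160)), -1)) = Mul(Add(1011, 49588), Pow(Add(Add(41, -185), Mul(-160, Add(1, Mul(2, -160)))), -1)) = Mul(50599, Pow(Add(-144, Mul(-160, Add(1, -320))), -1)) = Mul(50599, Pow(Add(-144, Mul(-160, -319)), -1)) = Mul(50599, Pow(Add(-144, 51040), -1)) = Mul(50599, Pow(50896, -1)) = Mul(50599, Rational(1, 50896)) = Rational(50599, 50896)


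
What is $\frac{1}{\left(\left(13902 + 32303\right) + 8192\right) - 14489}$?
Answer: $\frac{1}{39908} \approx 2.5058 \cdot 10^{-5}$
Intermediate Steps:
$\frac{1}{\left(\left(13902 + 32303\right) + 8192\right) - 14489} = \frac{1}{\left(46205 + 8192\right) - 14489} = \frac{1}{54397 - 14489} = \frac{1}{39908}$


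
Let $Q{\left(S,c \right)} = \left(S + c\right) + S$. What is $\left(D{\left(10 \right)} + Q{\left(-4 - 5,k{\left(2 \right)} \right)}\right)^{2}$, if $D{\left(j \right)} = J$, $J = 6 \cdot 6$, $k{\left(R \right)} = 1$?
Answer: $361$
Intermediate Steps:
$Q{\left(S,c \right)} = c + 2 S$
$J = 36$
$D{\left(j \right)} = 36$
$\left(D{\left(10 \right)} + Q{\left(-4 - 5,k{\left(2 \right)} \right)}\right)^{2} = \left(36 + \left(1 + 2 \left(-4 - 5\right)\right)\right)^{2} = \left(36 + \left(1 + 2 \left(-9\right)\right)\right)^{2} = \left(36 + \left(1 - 18\right)\right)^{2} = \left(36 - 17\right)^{2} = 19^{2} = 361$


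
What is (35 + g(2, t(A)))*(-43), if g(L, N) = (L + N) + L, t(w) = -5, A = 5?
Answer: -1462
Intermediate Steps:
g(L, N) = N + 2*L
(35 + g(2, t(A)))*(-43) = (35 + (-5 + 2*2))*(-43) = (35 + (-5 + 4))*(-43) = (35 - 1)*(-43) = 34*(-43) = -1462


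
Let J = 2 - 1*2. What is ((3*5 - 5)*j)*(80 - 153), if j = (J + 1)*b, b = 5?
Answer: -3650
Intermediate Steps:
J = 0 (J = 2 - 2 = 0)
j = 5 (j = (0 + 1)*5 = 1*5 = 5)
((3*5 - 5)*j)*(80 - 153) = ((3*5 - 5)*5)*(80 - 153) = ((15 - 5)*5)*(-73) = (10*5)*(-73) = 50*(-73) = -3650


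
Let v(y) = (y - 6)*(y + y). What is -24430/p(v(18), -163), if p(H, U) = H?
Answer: -12215/216 ≈ -56.551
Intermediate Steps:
v(y) = 2*y*(-6 + y) (v(y) = (-6 + y)*(2*y) = 2*y*(-6 + y))
-24430/p(v(18), -163) = -24430*1/(36*(-6 + 18)) = -24430/(2*18*12) = -24430/432 = -24430*1/432 = -12215/216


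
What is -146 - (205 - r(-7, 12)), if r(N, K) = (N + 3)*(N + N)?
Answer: -295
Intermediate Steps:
r(N, K) = 2*N*(3 + N) (r(N, K) = (3 + N)*(2*N) = 2*N*(3 + N))
-146 - (205 - r(-7, 12)) = -146 - (205 - 2*(-7)*(3 - 7)) = -146 - (205 - 2*(-7)*(-4)) = -146 - (205 - 1*56) = -146 - (205 - 56) = -146 - 1*149 = -146 - 149 = -295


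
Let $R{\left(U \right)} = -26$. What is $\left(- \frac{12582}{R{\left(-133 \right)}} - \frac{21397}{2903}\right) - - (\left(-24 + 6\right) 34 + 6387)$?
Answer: $\frac{235927337}{37739} \approx 6251.6$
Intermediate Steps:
$\left(- \frac{12582}{R{\left(-133 \right)}} - \frac{21397}{2903}\right) - - (\left(-24 + 6\right) 34 + 6387) = \left(- \frac{12582}{-26} - \frac{21397}{2903}\right) - - (\left(-24 + 6\right) 34 + 6387) = \left(\left(-12582\right) \left(- \frac{1}{26}\right) - \frac{21397}{2903}\right) - - (\left(-18\right) 34 + 6387) = \left(\frac{6291}{13} - \frac{21397}{2903}\right) - - (-612 + 6387) = \frac{17984612}{37739} - \left(-1\right) 5775 = \frac{17984612}{37739} - -5775 = \frac{17984612}{37739} + 5775 = \frac{235927337}{37739}$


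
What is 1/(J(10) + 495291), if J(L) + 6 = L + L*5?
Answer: 1/495345 ≈ 2.0188e-6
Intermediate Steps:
J(L) = -6 + 6*L (J(L) = -6 + (L + L*5) = -6 + (L + 5*L) = -6 + 6*L)
1/(J(10) + 495291) = 1/((-6 + 6*10) + 495291) = 1/((-6 + 60) + 495291) = 1/(54 + 495291) = 1/495345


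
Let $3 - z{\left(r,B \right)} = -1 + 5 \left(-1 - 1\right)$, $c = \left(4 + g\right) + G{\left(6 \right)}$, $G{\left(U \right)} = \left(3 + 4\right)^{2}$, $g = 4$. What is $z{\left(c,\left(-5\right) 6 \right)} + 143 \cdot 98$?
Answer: $14028$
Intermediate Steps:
$G{\left(U \right)} = 49$ ($G{\left(U \right)} = 7^{2} = 49$)
$c = 57$ ($c = \left(4 + 4\right) + 49 = 8 + 49 = 57$)
$z{\left(r,B \right)} = 14$ ($z{\left(r,B \right)} = 3 - \left(-1 + 5 \left(-1 - 1\right)\right) = 3 - \left(-1 + 5 \left(-2\right)\right) = 3 - \left(-1 - 10\right) = 3 - -11 = 3 + 11 = 14$)
$z{\left(c,\left(-5\right) 6 \right)} + 143 \cdot 98 = 14 + 143 \cdot 98 = 14 + 14014 = 14028$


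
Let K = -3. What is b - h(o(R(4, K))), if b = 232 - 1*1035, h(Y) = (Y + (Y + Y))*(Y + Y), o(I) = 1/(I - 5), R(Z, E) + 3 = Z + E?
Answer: -39353/49 ≈ -803.12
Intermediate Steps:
R(Z, E) = -3 + E + Z (R(Z, E) = -3 + (Z + E) = -3 + (E + Z) = -3 + E + Z)
o(I) = 1/(-5 + I)
h(Y) = 6*Y**2 (h(Y) = (Y + 2*Y)*(2*Y) = (3*Y)*(2*Y) = 6*Y**2)
b = -803 (b = 232 - 1035 = -803)
b - h(o(R(4, K))) = -803 - 6*(1/(-5 + (-3 - 3 + 4)))**2 = -803 - 6*(1/(-5 - 2))**2 = -803 - 6*(1/(-7))**2 = -803 - 6*(-1/7)**2 = -803 - 6/49 = -39353/49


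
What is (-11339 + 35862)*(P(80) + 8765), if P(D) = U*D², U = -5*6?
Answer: -4493471905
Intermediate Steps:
U = -30
P(D) = -30*D²
(-11339 + 35862)*(P(80) + 8765) = (-11339 + 35862)*(-30*80² + 8765) = 24523*(-30*6400 + 8765) = 24523*(-192000 + 8765) = 24523*(-183235) = -4493471905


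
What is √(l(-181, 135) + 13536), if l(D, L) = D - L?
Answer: 2*√3305 ≈ 114.98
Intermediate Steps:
√(l(-181, 135) + 13536) = √((-181 - 1*135) + 13536) = √((-181 - 135) + 13536) = √(-316 + 13536) = √13220 = 2*√3305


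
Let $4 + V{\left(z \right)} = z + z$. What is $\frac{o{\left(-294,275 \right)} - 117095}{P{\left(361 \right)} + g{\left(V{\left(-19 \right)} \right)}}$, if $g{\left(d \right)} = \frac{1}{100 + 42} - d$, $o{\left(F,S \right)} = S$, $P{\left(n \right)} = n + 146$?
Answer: $- \frac{16588440}{77959} \approx -212.78$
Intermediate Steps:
$P{\left(n \right)} = 146 + n$
$V{\left(z \right)} = -4 + 2 z$ ($V{\left(z \right)} = -4 + \left(z + z\right) = -4 + 2 z$)
$g{\left(d \right)} = \frac{1}{142} - d$
$\frac{o{\left(-294,275 \right)} - 117095}{P{\left(361 \right)} + g{\left(V{\left(-19 \right)} \right)}} = \frac{275 - 117095}{\left(146 + 361\right) + \left(\frac{1}{142} - \left(-4 + 2 \left(-19\right)\right)\right)} = - \frac{116820}{507 + \left(\frac{1}{142} - \left(-4 - 38\right)\right)} = - \frac{116820}{507 + \left(\frac{1}{142} - -42\right)} = - \frac{116820}{507 + \left(\frac{1}{142} + 42\right)} = - \frac{116820}{507 + \frac{5965}{142}} = - \frac{116820}{\frac{77959}{142}} = \left(-116820\right) \frac{142}{77959} = - \frac{16588440}{77959}$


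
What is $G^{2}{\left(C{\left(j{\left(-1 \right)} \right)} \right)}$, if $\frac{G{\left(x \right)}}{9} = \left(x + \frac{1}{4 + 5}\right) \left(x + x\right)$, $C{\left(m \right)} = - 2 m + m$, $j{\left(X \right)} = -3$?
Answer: $28224$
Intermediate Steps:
$C{\left(m \right)} = - m$
$G{\left(x \right)} = 18 x \left(\frac{1}{9} + x\right)$ ($G{\left(x \right)} = 9 \left(x + \frac{1}{4 + 5}\right) \left(x + x\right) = 9 \left(x + \frac{1}{9}\right) 2 x = 9 \left(\frac{1}{9} + x\right) 2 x = 9 \cdot 2 x \left(\frac{1}{9} + x\right) = 18 x \left(\frac{1}{9} + x\right)$)
$G^{2}{\left(C{\left(j{\left(-1 \right)} \right)} \right)} = \left(2 \left(\left(-1\right) \left(-3\right)\right) \left(1 + 9 \left(\left(-1\right) \left(-3\right)\right)\right)\right)^{2} = \left(2 \cdot 3 \left(1 + 9 \cdot 3\right)\right)^{2} = \left(2 \cdot 3 \left(1 + 27\right)\right)^{2} = \left(2 \cdot 3 \cdot 28\right)^{2} = 168^{2} = 28224$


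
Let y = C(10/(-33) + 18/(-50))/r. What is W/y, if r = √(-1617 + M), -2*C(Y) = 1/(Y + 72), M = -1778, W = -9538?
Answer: 1122679828*I*√3395/825 ≈ 7.9291e+7*I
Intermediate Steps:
C(Y) = -1/(2*(72 + Y)) (C(Y) = -1/(2*(Y + 72)) = -1/(2*(72 + Y)))
r = I*√3395 (r = √(-1617 - 1778) = √(-3395) = I*√3395 ≈ 58.267*I)
y = 165*I*√3395/79922374 (y = (-1/(144 + 2*(10/(-33) + 18/(-50))))/((I*√3395)) = (-1/(144 + 2*(10*(-1/33) + 18*(-1/50))))*(-I*√3395/3395) = (-1/(144 + 2*(-10/33 - 9/25)))*(-I*√3395/3395) = (-1/(144 + 2*(-547/825)))*(-I*√3395/3395) = (-1/(144 - 1094/825))*(-I*√3395/3395) = (-1/117706/825)*(-I*√3395/3395) = (-1*825/117706)*(-I*√3395/3395) = -(-165)*I*√3395/79922374 = 165*I*√3395/79922374 ≈ 0.00012029*I)
W/y = -9538*(-117706*I*√3395/825) = -(-1122679828)*I*√3395/825 = 1122679828*I*√3395/825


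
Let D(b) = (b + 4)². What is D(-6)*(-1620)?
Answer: -6480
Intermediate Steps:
D(b) = (4 + b)²
D(-6)*(-1620) = (4 - 6)²*(-1620) = (-2)²*(-1620) = 4*(-1620) = -6480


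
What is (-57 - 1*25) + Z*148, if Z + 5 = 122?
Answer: 17234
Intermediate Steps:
Z = 117 (Z = -5 + 122 = 117)
(-57 - 1*25) + Z*148 = (-57 - 1*25) + 117*148 = (-57 - 25) + 17316 = -82 + 17316 = 17234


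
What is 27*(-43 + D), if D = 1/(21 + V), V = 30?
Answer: -19728/17 ≈ -1160.5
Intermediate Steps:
D = 1/51 (D = 1/(21 + 30) = 1/51 ≈ 0.019608)
27*(-43 + D) = 27*(-43 + 1/51) = 27*(-2192/51) = -19728/17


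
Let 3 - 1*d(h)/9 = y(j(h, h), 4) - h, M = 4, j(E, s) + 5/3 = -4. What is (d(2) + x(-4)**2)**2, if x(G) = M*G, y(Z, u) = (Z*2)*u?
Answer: 502681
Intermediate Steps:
j(E, s) = -17/3 (j(E, s) = -5/3 - 4 = -17/3)
y(Z, u) = 2*Z*u (y(Z, u) = (2*Z)*u = 2*Z*u)
x(G) = 4*G
d(h) = 435 + 9*h (d(h) = 27 - 9*(2*(-17/3)*4 - h) = 27 - 9*(-136/3 - h) = 27 + (408 + 9*h) = 435 + 9*h)
(d(2) + x(-4)**2)**2 = ((435 + 9*2) + (4*(-4))**2)**2 = ((435 + 18) + (-16)**2)**2 = (453 + 256)**2 = 709**2 = 502681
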